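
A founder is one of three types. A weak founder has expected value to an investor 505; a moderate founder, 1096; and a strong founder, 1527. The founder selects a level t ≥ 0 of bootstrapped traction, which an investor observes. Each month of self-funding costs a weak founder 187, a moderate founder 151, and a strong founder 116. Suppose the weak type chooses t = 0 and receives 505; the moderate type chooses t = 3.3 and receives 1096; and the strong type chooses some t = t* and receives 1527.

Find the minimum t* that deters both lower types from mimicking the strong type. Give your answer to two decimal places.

6.15

Moderate type (on-path payoff 1096 − 151×3.3 = 597.7) won't mimic when 597.7 ≥ 1527 − 151·t*, i.e. t* ≥ 6.15.
Weak type (on-path payoff 505) won't mimic when 505 ≥ 1527 − 187·t*, i.e. t* ≥ 5.47.
Both must hold, so t* = max(5.47, 6.15) = 6.15. The moderate type's constraint binds.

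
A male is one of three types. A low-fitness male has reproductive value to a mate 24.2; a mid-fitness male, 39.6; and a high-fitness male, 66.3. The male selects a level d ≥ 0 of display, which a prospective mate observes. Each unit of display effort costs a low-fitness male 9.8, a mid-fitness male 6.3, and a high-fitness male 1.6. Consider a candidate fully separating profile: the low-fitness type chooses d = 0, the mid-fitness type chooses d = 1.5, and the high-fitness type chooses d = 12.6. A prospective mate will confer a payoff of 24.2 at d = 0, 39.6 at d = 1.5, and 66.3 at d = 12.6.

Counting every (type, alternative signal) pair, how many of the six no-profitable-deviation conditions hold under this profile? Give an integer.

5

Mid-fitness (own payoff 39.6 − 6.3×1.5 = 30.15): to d=0 gives 24.2 → no gain ✓; to d=12.6 gives 66.3 − 6.3×12.6 = -13.08 → no gain ✓.
High-fitness (own payoff 66.3 − 1.6×12.6 = 46.14): to d=0 gives 24.2 → no gain ✓; to d=1.5 gives 39.6 − 1.6×1.5 = 37.2 → no gain ✓.
Low-fitness (own payoff 24.2): to d=1.5 gives 39.6 − 9.8×1.5 = 24.9 → profitable ✗; to d=12.6 gives 66.3 − 9.8×12.6 = -57.18 → no gain ✓.
5 of the 6 constraints hold; not an equilibrium.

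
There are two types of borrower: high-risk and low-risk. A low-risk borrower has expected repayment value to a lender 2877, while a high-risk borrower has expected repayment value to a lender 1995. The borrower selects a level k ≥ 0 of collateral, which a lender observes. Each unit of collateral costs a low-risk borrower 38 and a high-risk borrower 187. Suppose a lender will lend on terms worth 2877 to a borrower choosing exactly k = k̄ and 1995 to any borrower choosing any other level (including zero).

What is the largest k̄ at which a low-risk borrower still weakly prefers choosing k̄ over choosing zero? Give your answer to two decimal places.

23.21

Choosing k̄ yields the low-risk type 2877 − 38·k̄; choosing zero yields 1995.
The low-risk type is indifferent at 2877 − 38·k̄ = 1995, i.e. k̄ = (2877 − 1995) / 38 ≈ 23.21.
For any k̄ above 23.21 the low-risk type would rather pool at zero, so separation collapses.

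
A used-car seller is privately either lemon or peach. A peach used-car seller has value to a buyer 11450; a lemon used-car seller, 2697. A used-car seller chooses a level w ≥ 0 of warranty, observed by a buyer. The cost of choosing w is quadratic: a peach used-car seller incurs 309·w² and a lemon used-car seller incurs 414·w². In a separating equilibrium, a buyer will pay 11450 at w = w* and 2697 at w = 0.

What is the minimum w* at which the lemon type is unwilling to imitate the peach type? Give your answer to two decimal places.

The lemon type at w = 0 receives 2697; imitating at w* yields 11450 − 414·w*².
Indifference: 2697 = 11450 − 414·w*², so w*² = (11450 − 2697) / 414 ≈ 21.1425.
w* = √21.1425 ≈ 4.60.

4.60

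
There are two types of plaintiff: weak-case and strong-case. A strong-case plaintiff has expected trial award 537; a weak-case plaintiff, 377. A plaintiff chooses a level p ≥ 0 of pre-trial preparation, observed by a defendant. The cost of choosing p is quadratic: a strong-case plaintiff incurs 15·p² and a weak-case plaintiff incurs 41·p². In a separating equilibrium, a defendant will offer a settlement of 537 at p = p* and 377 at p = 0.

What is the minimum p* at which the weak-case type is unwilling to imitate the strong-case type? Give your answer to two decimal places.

The weak-case type at p = 0 receives 377; imitating at p* yields 537 − 41·p*².
Indifference: 377 = 537 − 41·p*², so p*² = (537 − 377) / 41 ≈ 3.9024.
p* = √3.9024 ≈ 1.98.

1.98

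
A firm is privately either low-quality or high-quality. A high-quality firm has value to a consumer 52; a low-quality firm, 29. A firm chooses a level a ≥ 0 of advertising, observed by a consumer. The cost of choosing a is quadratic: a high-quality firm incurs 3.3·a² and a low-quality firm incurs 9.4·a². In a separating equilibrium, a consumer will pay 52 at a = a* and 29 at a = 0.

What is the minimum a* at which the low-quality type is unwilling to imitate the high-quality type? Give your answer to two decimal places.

1.56

The low-quality type at a = 0 receives 29; imitating at a* yields 52 − 9.4·a*².
Indifference: 29 = 52 − 9.4·a*², so a*² = (52 − 29) / 9.4 ≈ 2.4468.
a* = √2.4468 ≈ 1.56.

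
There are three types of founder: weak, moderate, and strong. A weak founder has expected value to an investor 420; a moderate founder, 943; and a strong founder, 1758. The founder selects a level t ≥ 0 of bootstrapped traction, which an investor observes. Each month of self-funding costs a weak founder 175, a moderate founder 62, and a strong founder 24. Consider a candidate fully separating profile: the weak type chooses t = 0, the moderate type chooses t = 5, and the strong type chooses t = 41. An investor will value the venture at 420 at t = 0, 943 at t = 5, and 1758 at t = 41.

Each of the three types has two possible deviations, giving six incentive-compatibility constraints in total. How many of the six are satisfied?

5

Strong (own payoff 1758 − 24×41 = 774): to t=0 gives 420 → no gain ✓; to t=5 gives 943 − 24×5 = 823 → profitable ✗.
Weak (own payoff 420): to t=5 gives 943 − 175×5 = 68 → no gain ✓; to t=41 gives 1758 − 175×41 = -5417 → no gain ✓.
Moderate (own payoff 943 − 62×5 = 633): to t=0 gives 420 → no gain ✓; to t=41 gives 1758 − 62×41 = -784 → no gain ✓.
5 of the 6 constraints hold; not an equilibrium.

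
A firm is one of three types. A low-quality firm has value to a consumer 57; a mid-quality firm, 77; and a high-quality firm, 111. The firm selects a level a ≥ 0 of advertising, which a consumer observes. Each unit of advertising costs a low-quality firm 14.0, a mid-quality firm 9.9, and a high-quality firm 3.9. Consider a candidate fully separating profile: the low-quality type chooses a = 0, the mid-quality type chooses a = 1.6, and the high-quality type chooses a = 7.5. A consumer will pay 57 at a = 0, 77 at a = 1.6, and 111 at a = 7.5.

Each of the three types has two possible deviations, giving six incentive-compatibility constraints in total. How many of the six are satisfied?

6

High-quality (own payoff 111 − 3.9×7.5 = 81.75): to a=0 gives 57 → no gain ✓; to a=1.6 gives 77 − 3.9×1.6 = 70.76 → no gain ✓.
Mid-quality (own payoff 77 − 9.9×1.6 = 61.16): to a=0 gives 57 → no gain ✓; to a=7.5 gives 111 − 9.9×7.5 = 36.75 → no gain ✓.
Low-quality (own payoff 57): to a=1.6 gives 77 − 14.0×1.6 = 54.6 → no gain ✓; to a=7.5 gives 111 − 14.0×7.5 = 6 → no gain ✓.
6 of the 6 constraints hold; this profile is a separating equilibrium.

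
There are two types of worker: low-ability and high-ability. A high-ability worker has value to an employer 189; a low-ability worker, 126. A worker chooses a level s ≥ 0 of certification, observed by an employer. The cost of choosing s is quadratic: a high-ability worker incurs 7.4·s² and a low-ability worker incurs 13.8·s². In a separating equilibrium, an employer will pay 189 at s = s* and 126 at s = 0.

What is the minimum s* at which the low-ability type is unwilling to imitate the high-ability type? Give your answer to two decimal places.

The low-ability type at s = 0 receives 126; imitating at s* yields 189 − 13.8·s*².
Indifference: 126 = 189 − 13.8·s*², so s*² = (189 − 126) / 13.8 ≈ 4.5652.
s* = √4.5652 ≈ 2.14.

2.14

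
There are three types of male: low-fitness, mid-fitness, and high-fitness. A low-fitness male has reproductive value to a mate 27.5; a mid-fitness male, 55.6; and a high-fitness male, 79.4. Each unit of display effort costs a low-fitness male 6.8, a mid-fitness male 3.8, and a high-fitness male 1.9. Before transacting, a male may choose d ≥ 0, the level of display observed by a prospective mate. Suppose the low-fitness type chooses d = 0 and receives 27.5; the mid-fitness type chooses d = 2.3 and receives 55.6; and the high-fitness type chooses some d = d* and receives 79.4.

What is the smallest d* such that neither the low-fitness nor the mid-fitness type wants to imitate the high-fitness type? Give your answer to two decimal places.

Mid-fitness type (on-path payoff 55.6 − 3.8×2.3 = 46.86) won't mimic when 46.86 ≥ 79.4 − 3.8·d*, i.e. d* ≥ 8.56.
Low-fitness type (on-path payoff 27.5) won't mimic when 27.5 ≥ 79.4 − 6.8·d*, i.e. d* ≥ 7.63.
Both must hold, so d* = max(7.63, 8.56) = 8.56. The mid-fitness type's constraint binds.

8.56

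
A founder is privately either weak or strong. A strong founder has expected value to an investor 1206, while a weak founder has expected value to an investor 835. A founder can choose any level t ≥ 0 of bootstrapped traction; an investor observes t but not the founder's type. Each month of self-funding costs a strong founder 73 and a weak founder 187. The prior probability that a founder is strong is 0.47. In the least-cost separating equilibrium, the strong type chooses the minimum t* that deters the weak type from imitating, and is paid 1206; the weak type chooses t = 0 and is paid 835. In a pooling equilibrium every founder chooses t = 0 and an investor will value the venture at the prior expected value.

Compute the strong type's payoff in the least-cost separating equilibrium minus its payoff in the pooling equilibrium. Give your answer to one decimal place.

Least-cost separating signal: t* solves 835 = 1206 − 187·t*, so t* = (1206 − 835)/187 ≈ 1.9840.
Strong type's separating payoff: 1206 − 73 × t* = 1206 − 73 × (1206 − 835)/187 = 1206 − 27083/187 ≈ 1061.171.
Pooling payoff: 0.47 × 1206 + 0.53 × 835 = 1009.37.
Difference: 1061.171 − 1009.37 = 51.801, i.e. 51.8 to one decimal place.
The strong type prefers to separate.

51.8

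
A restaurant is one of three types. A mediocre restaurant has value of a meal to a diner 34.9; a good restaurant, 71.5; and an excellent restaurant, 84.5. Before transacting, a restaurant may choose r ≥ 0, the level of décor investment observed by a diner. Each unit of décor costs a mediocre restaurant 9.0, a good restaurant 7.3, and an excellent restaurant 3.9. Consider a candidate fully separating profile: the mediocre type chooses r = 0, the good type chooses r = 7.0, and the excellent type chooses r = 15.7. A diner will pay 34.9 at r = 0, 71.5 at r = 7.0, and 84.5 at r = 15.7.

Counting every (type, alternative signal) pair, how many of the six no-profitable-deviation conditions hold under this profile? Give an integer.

Mediocre (own payoff 34.9): to r=7.0 gives 71.5 − 9.0×7.0 = 8.5 → no gain ✓; to r=15.7 gives 84.5 − 9.0×15.7 = -56.8 → no gain ✓.
Good (own payoff 71.5 − 7.3×7.0 = 20.4): to r=0 gives 34.9 → profitable ✗; to r=15.7 gives 84.5 − 7.3×15.7 = -30.11 → no gain ✓.
Excellent (own payoff 84.5 − 3.9×15.7 = 23.27): to r=0 gives 34.9 → profitable ✗; to r=7.0 gives 71.5 − 3.9×7.0 = 44.2 → profitable ✗.
3 of the 6 constraints hold; not an equilibrium.

3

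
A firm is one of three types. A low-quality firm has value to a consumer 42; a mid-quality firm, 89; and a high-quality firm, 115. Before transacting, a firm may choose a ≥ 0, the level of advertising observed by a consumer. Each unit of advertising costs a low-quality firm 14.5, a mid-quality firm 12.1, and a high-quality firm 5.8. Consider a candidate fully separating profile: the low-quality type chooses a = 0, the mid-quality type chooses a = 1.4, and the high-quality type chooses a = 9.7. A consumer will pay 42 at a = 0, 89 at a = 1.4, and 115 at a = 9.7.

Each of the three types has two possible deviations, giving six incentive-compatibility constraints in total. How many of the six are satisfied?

Mid-quality (own payoff 89 − 12.1×1.4 = 72.06): to a=0 gives 42 → no gain ✓; to a=9.7 gives 115 − 12.1×9.7 = -2.37 → no gain ✓.
Low-quality (own payoff 42): to a=1.4 gives 89 − 14.5×1.4 = 68.7 → profitable ✗; to a=9.7 gives 115 − 14.5×9.7 = -25.65 → no gain ✓.
High-quality (own payoff 115 − 5.8×9.7 = 58.74): to a=0 gives 42 → no gain ✓; to a=1.4 gives 89 − 5.8×1.4 = 80.88 → profitable ✗.
4 of the 6 constraints hold; not an equilibrium.

4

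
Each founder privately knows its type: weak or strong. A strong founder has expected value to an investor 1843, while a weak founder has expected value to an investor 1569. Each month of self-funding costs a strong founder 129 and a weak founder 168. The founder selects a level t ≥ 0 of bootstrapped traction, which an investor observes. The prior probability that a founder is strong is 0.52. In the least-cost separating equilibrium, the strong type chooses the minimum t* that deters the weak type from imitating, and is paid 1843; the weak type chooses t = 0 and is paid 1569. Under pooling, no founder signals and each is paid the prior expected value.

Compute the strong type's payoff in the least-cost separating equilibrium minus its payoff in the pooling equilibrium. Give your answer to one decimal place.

Least-cost separating signal: t* solves 1569 = 1843 − 168·t*, so t* = (1843 − 1569)/168 ≈ 1.6310.
Strong type's separating payoff: 1843 − 129 × t* = 1843 − 129 × (1843 − 1569)/168 = 1843 − 35346/168 ≈ 1632.607.
Pooling payoff: 0.52 × 1843 + 0.48 × 1569 = 1711.48.
Difference: 1632.607 − 1711.48 = -78.873, i.e. -78.9 to one decimal place.
The strong type would prefer the pooling outcome.

-78.9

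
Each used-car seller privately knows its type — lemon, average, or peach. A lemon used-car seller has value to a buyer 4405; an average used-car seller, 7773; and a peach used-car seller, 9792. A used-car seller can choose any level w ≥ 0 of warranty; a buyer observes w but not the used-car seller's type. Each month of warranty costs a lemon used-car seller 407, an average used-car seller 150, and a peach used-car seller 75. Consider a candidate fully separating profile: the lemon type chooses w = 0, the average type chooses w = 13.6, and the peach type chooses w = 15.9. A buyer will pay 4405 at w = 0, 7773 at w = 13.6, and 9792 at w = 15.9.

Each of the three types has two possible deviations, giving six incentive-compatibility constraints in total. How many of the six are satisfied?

5

Lemon (own payoff 4405): to w=13.6 gives 7773 − 407×13.6 = 2237.8 → no gain ✓; to w=15.9 gives 9792 − 407×15.9 = 3320.7 → no gain ✓.
Average (own payoff 7773 − 150×13.6 = 5733): to w=0 gives 4405 → no gain ✓; to w=15.9 gives 9792 − 150×15.9 = 7407 → profitable ✗.
Peach (own payoff 9792 − 75×15.9 = 8599.5): to w=0 gives 4405 → no gain ✓; to w=13.6 gives 7773 − 75×13.6 = 6753 → no gain ✓.
5 of the 6 constraints hold; not an equilibrium.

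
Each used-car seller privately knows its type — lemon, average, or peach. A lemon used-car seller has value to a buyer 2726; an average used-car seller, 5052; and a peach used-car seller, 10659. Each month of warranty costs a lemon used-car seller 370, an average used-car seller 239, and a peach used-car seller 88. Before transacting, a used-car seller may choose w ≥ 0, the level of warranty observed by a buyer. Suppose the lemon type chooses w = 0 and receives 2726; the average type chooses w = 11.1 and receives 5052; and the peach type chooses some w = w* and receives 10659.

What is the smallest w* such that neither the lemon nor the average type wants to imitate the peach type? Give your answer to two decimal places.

34.56

Lemon type (on-path payoff 2726) won't mimic when 2726 ≥ 10659 − 370·w*, i.e. w* ≥ 21.44.
Average type (on-path payoff 5052 − 239×11.1 = 2399.1) won't mimic when 2399.1 ≥ 10659 − 239·w*, i.e. w* ≥ 34.56.
Both must hold, so w* = max(21.44, 34.56) = 34.56. The average type's constraint binds.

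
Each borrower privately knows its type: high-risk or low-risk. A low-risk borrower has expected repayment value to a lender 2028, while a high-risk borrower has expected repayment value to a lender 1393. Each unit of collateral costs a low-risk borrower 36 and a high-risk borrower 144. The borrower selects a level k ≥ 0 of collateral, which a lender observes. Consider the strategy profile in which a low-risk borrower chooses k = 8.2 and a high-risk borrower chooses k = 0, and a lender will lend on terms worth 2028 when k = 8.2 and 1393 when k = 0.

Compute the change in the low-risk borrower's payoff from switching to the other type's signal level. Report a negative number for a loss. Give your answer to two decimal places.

Playing k = 8.2 the low-risk borrower receives 2028 − 36 × 8.2 = 1732.8.
Deviating to k = 0 yields 1393 instead.
Gain from deviating: 1393 − 1732.8 = -339.80.
The gain is negative, so the low-risk type's incentive-compatibility constraint is satisfied.

-339.80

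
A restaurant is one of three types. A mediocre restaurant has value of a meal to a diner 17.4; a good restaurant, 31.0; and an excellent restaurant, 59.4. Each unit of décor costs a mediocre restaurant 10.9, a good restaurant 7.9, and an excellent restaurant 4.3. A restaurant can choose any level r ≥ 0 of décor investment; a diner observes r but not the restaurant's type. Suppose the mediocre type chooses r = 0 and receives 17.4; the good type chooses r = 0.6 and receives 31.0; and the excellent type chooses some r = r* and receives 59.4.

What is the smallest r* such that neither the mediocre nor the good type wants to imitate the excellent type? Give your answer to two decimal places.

4.19

Mediocre type (on-path payoff 17.4) won't mimic when 17.4 ≥ 59.4 − 10.9·r*, i.e. r* ≥ 3.85.
Good type (on-path payoff 31.0 − 7.9×0.6 = 26.26) won't mimic when 26.26 ≥ 59.4 − 7.9·r*, i.e. r* ≥ 4.19.
Both must hold, so r* = max(3.85, 4.19) = 4.19. The good type's constraint binds.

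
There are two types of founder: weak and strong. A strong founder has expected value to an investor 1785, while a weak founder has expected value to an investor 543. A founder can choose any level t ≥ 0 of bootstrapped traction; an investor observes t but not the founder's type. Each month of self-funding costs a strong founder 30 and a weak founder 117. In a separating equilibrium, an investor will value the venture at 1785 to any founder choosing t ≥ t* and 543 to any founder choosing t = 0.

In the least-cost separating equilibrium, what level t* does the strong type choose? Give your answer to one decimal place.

10.6

A weak founder choosing t = 0 receives 543.
Imitating at t* instead would pay 1785 at cost 117·t*, netting 1785 − 117·t*.
Indifference: 543 = 1785 − 117·t*, so t* = (1785 − 543) / 117 ≈ 10.6.
This is the weak type's binding incentive-compatibility constraint; any t ≥ 10.6 sustains separation on that side.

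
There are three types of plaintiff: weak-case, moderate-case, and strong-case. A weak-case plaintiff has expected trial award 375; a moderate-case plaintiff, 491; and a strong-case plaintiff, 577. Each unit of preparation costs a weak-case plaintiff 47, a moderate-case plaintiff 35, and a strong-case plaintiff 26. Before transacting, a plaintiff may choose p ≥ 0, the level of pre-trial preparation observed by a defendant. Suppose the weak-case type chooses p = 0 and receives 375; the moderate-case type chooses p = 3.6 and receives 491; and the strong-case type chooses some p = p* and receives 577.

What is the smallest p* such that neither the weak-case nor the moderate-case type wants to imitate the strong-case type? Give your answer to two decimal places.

Moderate-case type (on-path payoff 491 − 35×3.6 = 365) won't mimic when 365 ≥ 577 − 35·p*, i.e. p* ≥ 6.06.
Weak-case type (on-path payoff 375) won't mimic when 375 ≥ 577 − 47·p*, i.e. p* ≥ 4.30.
Both must hold, so p* = max(4.30, 6.06) = 6.06. The moderate-case type's constraint binds.

6.06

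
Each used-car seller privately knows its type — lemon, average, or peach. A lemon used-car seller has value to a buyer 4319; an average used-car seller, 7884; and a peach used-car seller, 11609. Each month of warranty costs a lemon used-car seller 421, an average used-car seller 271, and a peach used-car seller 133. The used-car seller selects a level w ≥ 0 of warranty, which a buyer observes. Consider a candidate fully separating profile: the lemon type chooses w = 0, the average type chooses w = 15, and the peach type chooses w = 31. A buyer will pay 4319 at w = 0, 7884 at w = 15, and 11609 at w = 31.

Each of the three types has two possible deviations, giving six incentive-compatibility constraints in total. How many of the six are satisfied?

5

Peach (own payoff 11609 − 133×31 = 7486): to w=0 gives 4319 → no gain ✓; to w=15 gives 7884 − 133×15 = 5889 → no gain ✓.
Lemon (own payoff 4319): to w=15 gives 7884 − 421×15 = 1569 → no gain ✓; to w=31 gives 11609 − 421×31 = -1442 → no gain ✓.
Average (own payoff 7884 − 271×15 = 3819): to w=0 gives 4319 → profitable ✗; to w=31 gives 11609 − 271×31 = 3208 → no gain ✓.
5 of the 6 constraints hold; not an equilibrium.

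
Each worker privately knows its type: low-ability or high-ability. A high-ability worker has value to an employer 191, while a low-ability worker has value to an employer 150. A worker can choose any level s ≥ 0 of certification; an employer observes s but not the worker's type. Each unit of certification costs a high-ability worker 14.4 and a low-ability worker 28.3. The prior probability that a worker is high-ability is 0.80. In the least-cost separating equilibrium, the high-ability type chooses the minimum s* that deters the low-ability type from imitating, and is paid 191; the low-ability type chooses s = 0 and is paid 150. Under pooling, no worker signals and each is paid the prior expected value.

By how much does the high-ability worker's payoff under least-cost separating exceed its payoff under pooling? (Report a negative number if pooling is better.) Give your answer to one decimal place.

Least-cost separating signal: s* solves 150 = 191 − 28.3·s*, so s* = (191 − 150)/28.3 ≈ 1.4488.
High-ability type's separating payoff: 191 − 14.4 × s* = 191 − 14.4 × (191 − 150)/28.3 = 191 − 590.4/28.3 ≈ 170.138.
Pooling payoff: 0.80 × 191 + 0.20 × 150 = 182.8.
Difference: 170.138 − 182.8 = -12.662, i.e. -12.7 to one decimal place.
The high-ability type would prefer the pooling outcome.

-12.7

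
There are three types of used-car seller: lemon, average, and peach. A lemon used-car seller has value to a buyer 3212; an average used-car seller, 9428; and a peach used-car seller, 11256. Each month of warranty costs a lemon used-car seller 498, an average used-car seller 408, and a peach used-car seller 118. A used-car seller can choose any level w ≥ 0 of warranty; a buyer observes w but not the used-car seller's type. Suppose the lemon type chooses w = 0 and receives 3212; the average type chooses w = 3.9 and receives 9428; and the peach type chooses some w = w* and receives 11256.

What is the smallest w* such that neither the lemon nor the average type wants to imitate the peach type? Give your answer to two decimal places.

16.15

Average type (on-path payoff 9428 − 408×3.9 = 7836.8) won't mimic when 7836.8 ≥ 11256 − 408·w*, i.e. w* ≥ 8.38.
Lemon type (on-path payoff 3212) won't mimic when 3212 ≥ 11256 − 498·w*, i.e. w* ≥ 16.15.
Both must hold, so w* = max(16.15, 8.38) = 16.15. The lemon type's constraint binds.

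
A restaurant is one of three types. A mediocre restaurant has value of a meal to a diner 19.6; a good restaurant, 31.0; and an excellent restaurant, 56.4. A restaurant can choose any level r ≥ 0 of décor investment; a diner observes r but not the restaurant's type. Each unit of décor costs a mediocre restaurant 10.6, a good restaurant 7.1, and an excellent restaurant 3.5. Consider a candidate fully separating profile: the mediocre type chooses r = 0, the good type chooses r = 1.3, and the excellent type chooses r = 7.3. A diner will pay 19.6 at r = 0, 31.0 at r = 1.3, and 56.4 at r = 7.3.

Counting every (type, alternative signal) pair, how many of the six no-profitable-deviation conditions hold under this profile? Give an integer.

Good (own payoff 31.0 − 7.1×1.3 = 21.77): to r=0 gives 19.6 → no gain ✓; to r=7.3 gives 56.4 − 7.1×7.3 = 4.57 → no gain ✓.
Mediocre (own payoff 19.6): to r=1.3 gives 31.0 − 10.6×1.3 = 17.22 → no gain ✓; to r=7.3 gives 56.4 − 10.6×7.3 = -20.98 → no gain ✓.
Excellent (own payoff 56.4 − 3.5×7.3 = 30.85): to r=0 gives 19.6 → no gain ✓; to r=1.3 gives 31.0 − 3.5×1.3 = 26.45 → no gain ✓.
6 of the 6 constraints hold; this profile is a separating equilibrium.

6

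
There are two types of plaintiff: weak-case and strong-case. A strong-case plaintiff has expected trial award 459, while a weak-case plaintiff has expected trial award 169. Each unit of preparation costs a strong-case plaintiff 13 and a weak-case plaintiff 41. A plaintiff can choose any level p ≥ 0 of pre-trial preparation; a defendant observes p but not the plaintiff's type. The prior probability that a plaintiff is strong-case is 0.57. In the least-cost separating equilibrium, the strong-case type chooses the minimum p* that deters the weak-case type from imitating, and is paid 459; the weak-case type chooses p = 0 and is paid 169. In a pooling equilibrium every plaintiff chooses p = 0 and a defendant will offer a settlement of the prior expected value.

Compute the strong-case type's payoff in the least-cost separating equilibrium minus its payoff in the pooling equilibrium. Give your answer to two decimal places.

Least-cost separating signal: p* solves 169 = 459 − 41·p*, so p* = (459 − 169)/41 ≈ 7.0732.
Strong-case type's separating payoff: 459 − 13 × p* = 459 − 13 × (459 − 169)/41 = 459 − 3770/41 ≈ 367.0488.
Pooling payoff: 0.57 × 459 + 0.43 × 169 = 334.3.
Difference: 367.0488 − 334.3 = 32.7488, i.e. 32.75 to two decimal places.
The strong-case type prefers to separate.

32.75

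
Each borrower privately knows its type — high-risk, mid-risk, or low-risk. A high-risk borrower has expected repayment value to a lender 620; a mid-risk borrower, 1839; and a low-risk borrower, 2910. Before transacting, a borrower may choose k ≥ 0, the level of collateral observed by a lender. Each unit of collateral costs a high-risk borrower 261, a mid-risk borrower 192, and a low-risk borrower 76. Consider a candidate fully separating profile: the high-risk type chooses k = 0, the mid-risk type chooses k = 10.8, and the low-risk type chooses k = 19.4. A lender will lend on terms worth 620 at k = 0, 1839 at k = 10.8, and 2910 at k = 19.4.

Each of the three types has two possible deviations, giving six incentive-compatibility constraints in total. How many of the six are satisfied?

Low-risk (own payoff 2910 − 76×19.4 = 1435.6): to k=0 gives 620 → no gain ✓; to k=10.8 gives 1839 − 76×10.8 = 1018.2 → no gain ✓.
High-risk (own payoff 620): to k=10.8 gives 1839 − 261×10.8 = -979.8 → no gain ✓; to k=19.4 gives 2910 − 261×19.4 = -2153.4 → no gain ✓.
Mid-risk (own payoff 1839 − 192×10.8 = -234.6): to k=0 gives 620 → profitable ✗; to k=19.4 gives 2910 − 192×19.4 = -814.8 → no gain ✓.
5 of the 6 constraints hold; not an equilibrium.

5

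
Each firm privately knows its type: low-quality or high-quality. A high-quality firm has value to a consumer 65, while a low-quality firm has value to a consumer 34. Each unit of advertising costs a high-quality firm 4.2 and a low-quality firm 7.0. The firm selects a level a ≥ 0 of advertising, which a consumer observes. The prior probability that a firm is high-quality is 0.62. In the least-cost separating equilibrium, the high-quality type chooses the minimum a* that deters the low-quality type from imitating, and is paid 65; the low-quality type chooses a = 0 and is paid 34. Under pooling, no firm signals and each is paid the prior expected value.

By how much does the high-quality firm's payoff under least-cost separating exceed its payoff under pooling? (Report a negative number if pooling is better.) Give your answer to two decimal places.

-6.82

Least-cost separating signal: a* solves 34 = 65 − 7.0·a*, so a* = (65 − 34)/7.0 ≈ 4.4286.
High-quality type's separating payoff: 65 − 4.2 × a* = 65 − 4.2 × (65 − 34)/7.0 = 65 − 130.2/7.0 = 46.4.
Pooling payoff: 0.62 × 65 + 0.38 × 34 = 53.22.
Difference: 46.4 − 53.22 = -6.82.
The high-quality type would prefer the pooling outcome.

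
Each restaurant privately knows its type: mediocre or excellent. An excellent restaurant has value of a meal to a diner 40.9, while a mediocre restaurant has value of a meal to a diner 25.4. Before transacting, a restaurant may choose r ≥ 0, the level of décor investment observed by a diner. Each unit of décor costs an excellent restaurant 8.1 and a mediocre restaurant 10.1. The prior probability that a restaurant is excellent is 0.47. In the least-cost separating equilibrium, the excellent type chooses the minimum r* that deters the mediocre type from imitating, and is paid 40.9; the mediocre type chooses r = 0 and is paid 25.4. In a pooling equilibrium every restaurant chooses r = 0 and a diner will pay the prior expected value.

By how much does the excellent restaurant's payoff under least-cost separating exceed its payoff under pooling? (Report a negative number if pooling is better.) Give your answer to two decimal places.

Least-cost separating signal: r* solves 25.4 = 40.9 − 10.1·r*, so r* = (40.9 − 25.4)/10.1 ≈ 1.5347.
Excellent type's separating payoff: 40.9 − 8.1 × r* = 40.9 − 8.1 × (40.9 − 25.4)/10.1 = 40.9 − 125.55/10.1 ≈ 28.4693.
Pooling payoff: 0.47 × 40.9 + 0.53 × 25.4 = 32.685.
Difference: 28.4693 − 32.685 = -4.2157, i.e. -4.22 to two decimal places.
The excellent type would prefer the pooling outcome.

-4.22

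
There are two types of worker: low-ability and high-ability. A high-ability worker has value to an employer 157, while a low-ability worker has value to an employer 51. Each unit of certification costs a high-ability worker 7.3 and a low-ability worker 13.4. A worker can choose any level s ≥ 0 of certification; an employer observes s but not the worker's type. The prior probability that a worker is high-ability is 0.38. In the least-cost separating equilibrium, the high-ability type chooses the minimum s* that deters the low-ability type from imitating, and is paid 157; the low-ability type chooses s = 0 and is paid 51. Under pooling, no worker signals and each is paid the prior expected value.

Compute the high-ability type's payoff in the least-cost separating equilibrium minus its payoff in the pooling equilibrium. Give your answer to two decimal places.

Least-cost separating signal: s* solves 51 = 157 − 13.4·s*, so s* = (157 − 51)/13.4 ≈ 7.9104.
High-ability type's separating payoff: 157 − 7.3 × s* = 157 − 7.3 × (157 − 51)/13.4 = 157 − 773.8/13.4 ≈ 99.2537.
Pooling payoff: 0.38 × 157 + 0.62 × 51 = 91.28.
Difference: 99.2537 − 91.28 = 7.9737, i.e. 7.97 to two decimal places.
The high-ability type prefers to separate.

7.97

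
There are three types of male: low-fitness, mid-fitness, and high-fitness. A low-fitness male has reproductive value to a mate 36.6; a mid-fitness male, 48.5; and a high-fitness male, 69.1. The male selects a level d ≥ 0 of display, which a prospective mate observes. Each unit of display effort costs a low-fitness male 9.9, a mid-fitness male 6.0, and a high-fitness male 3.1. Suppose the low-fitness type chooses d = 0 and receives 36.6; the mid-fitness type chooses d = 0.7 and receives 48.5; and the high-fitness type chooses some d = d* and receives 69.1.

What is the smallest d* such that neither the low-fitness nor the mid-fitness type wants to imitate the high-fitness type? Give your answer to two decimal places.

4.13

Mid-fitness type (on-path payoff 48.5 − 6.0×0.7 = 44.3) won't mimic when 44.3 ≥ 69.1 − 6.0·d*, i.e. d* ≥ 4.13.
Low-fitness type (on-path payoff 36.6) won't mimic when 36.6 ≥ 69.1 − 9.9·d*, i.e. d* ≥ 3.28.
Both must hold, so d* = max(3.28, 4.13) = 4.13. The mid-fitness type's constraint binds.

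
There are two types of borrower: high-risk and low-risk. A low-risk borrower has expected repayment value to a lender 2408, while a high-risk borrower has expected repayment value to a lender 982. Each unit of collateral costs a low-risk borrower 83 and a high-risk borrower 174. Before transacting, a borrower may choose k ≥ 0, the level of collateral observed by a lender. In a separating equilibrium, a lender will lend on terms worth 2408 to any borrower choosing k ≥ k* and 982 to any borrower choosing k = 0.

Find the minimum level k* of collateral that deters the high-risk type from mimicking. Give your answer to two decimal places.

A high-risk borrower choosing k = 0 receives 982.
Imitating at k* instead would pay 2408 at cost 174·k*, netting 2408 − 174·k*.
Indifference: 982 = 2408 − 174·k*, so k* = (2408 − 982) / 174 ≈ 8.20.
This is the high-risk type's binding incentive-compatibility constraint; any k ≥ 8.20 sustains separation on that side.

8.20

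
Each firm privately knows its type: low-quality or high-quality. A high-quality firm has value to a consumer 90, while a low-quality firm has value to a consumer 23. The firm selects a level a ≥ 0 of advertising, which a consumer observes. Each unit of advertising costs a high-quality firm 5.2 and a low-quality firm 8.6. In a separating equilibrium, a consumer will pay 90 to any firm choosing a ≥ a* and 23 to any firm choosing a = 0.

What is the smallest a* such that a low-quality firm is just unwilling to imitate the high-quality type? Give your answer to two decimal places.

A low-quality firm choosing a = 0 receives 23.
Imitating at a* instead would pay 90 at cost 8.6·a*, netting 90 − 8.6·a*.
Indifference: 23 = 90 − 8.6·a*, so a* = (90 − 23) / 8.6 ≈ 7.79.
This is the low-quality type's binding incentive-compatibility constraint; any a ≥ 7.79 sustains separation on that side.

7.79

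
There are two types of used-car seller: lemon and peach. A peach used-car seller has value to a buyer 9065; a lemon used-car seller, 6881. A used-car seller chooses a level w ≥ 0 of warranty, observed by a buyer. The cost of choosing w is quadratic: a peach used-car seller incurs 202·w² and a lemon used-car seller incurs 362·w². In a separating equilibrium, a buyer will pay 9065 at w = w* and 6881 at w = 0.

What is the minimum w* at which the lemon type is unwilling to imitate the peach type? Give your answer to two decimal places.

2.46

The lemon type at w = 0 receives 6881; imitating at w* yields 9065 − 362·w*².
Indifference: 6881 = 9065 − 362·w*², so w*² = (9065 − 6881) / 362 ≈ 6.0331.
w* = √6.0331 ≈ 2.46.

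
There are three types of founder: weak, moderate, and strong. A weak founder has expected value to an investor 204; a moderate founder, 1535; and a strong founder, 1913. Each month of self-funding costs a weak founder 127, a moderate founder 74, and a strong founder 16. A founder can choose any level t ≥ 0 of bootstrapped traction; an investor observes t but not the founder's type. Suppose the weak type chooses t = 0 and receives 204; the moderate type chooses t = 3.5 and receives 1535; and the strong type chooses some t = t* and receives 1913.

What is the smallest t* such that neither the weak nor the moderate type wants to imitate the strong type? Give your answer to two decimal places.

Weak type (on-path payoff 204) won't mimic when 204 ≥ 1913 − 127·t*, i.e. t* ≥ 13.46.
Moderate type (on-path payoff 1535 − 74×3.5 = 1276) won't mimic when 1276 ≥ 1913 − 74·t*, i.e. t* ≥ 8.61.
Both must hold, so t* = max(13.46, 8.61) = 13.46. The weak type's constraint binds.

13.46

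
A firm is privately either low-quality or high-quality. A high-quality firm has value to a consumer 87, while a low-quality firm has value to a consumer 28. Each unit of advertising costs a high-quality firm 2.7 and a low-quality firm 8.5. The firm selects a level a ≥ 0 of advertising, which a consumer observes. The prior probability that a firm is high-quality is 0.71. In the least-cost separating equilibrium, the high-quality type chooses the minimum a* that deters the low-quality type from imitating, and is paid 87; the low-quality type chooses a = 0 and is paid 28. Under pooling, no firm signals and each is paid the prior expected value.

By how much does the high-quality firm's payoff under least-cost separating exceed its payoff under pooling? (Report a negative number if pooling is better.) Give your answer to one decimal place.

-1.6

Least-cost separating signal: a* solves 28 = 87 − 8.5·a*, so a* = (87 − 28)/8.5 ≈ 6.9412.
High-quality type's separating payoff: 87 − 2.7 × a* = 87 − 2.7 × (87 − 28)/8.5 = 87 − 159.3/8.5 ≈ 68.259.
Pooling payoff: 0.71 × 87 + 0.29 × 28 = 69.89.
Difference: 68.259 − 69.89 = -1.631, i.e. -1.6 to one decimal place.
The high-quality type would prefer the pooling outcome.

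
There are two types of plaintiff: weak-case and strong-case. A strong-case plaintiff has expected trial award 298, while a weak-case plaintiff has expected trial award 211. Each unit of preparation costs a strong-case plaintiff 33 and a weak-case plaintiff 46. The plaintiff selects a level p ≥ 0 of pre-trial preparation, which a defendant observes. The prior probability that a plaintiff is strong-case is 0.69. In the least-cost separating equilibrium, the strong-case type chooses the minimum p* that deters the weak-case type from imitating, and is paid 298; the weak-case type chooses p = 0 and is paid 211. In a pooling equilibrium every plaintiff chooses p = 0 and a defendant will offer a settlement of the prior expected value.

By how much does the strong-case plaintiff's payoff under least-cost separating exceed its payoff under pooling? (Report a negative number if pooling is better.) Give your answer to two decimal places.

Least-cost separating signal: p* solves 211 = 298 − 46·p*, so p* = (298 − 211)/46 ≈ 1.8913.
Strong-case type's separating payoff: 298 − 33 × p* = 298 − 33 × (298 − 211)/46 = 298 − 2871/46 ≈ 235.5870.
Pooling payoff: 0.69 × 298 + 0.31 × 211 = 271.03.
Difference: 235.5870 − 271.03 = -35.443, i.e. -35.44 to two decimal places.
The strong-case type would prefer the pooling outcome.

-35.44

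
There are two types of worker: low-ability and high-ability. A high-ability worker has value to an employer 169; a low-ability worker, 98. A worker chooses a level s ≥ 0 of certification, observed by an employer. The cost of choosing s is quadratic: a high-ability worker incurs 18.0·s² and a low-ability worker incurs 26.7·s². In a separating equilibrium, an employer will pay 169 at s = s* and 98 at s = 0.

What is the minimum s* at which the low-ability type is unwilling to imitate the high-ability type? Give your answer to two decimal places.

The low-ability type at s = 0 receives 98; imitating at s* yields 169 − 26.7·s*².
Indifference: 98 = 169 − 26.7·s*², so s*² = (169 − 98) / 26.7 ≈ 2.6592.
s* = √2.6592 ≈ 1.63.

1.63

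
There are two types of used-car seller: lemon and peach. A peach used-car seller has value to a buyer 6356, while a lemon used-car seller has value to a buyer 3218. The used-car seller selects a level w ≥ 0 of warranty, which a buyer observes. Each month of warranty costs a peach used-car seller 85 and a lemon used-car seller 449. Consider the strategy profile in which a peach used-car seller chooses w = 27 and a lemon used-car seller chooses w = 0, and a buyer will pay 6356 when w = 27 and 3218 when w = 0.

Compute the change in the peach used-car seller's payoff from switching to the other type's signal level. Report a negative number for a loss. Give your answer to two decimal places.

Playing w = 27 the peach used-car seller receives 6356 − 85 × 27 = 4061.
Deviating to w = 0 yields 3218 instead.
Gain from deviating: 3218 − 4061 = -843.00.
The gain is negative, so the peach type's incentive-compatibility constraint is satisfied.

-843.00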